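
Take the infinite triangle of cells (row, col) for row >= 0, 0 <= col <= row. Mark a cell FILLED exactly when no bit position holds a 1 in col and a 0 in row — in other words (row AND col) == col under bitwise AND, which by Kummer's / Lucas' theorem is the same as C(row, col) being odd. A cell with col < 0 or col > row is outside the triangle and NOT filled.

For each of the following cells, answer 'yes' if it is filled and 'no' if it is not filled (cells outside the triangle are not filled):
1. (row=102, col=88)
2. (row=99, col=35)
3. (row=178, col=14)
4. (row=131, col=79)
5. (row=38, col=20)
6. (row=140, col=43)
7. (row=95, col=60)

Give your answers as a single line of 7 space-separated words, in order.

Answer: no yes no no no no no

Derivation:
(102,88): row=0b1100110, col=0b1011000, row AND col = 0b1000000 = 64; 64 != 88 -> empty
(99,35): row=0b1100011, col=0b100011, row AND col = 0b100011 = 35; 35 == 35 -> filled
(178,14): row=0b10110010, col=0b1110, row AND col = 0b10 = 2; 2 != 14 -> empty
(131,79): row=0b10000011, col=0b1001111, row AND col = 0b11 = 3; 3 != 79 -> empty
(38,20): row=0b100110, col=0b10100, row AND col = 0b100 = 4; 4 != 20 -> empty
(140,43): row=0b10001100, col=0b101011, row AND col = 0b1000 = 8; 8 != 43 -> empty
(95,60): row=0b1011111, col=0b111100, row AND col = 0b11100 = 28; 28 != 60 -> empty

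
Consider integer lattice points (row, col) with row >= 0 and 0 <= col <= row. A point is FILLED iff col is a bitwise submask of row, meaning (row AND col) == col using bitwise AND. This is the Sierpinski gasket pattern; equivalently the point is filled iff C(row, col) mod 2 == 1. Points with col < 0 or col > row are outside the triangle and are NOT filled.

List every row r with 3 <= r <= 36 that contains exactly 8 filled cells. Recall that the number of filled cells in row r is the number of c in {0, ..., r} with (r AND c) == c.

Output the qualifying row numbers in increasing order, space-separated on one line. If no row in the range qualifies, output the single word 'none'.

Row r has 2^popcount(r) filled cells, so we need popcount(r) = log2(8) = 3.
Scan r = 3..36 and keep those with exactly 3 one-bits:
r=3=11 popcount=2 -> skip
r=4=100 popcount=1 -> skip
r=5=101 popcount=2 -> skip
r=6=110 popcount=2 -> skip
r=7=111 popcount=3 -> KEEP
r=8=1000 popcount=1 -> skip
r=9=1001 popcount=2 -> skip
r=10=1010 popcount=2 -> skip
r=11=1011 popcount=3 -> KEEP
r=12=1100 popcount=2 -> skip
r=13=1101 popcount=3 -> KEEP
r=14=1110 popcount=3 -> KEEP
r=15=1111 popcount=4 -> skip
r=16=10000 popcount=1 -> skip
r=17=10001 popcount=2 -> skip
r=18=10010 popcount=2 -> skip
r=19=10011 popcount=3 -> KEEP
r=20=10100 popcount=2 -> skip
r=21=10101 popcount=3 -> KEEP
r=22=10110 popcount=3 -> KEEP
r=23=10111 popcount=4 -> skip
r=24=11000 popcount=2 -> skip
r=25=11001 popcount=3 -> KEEP
r=26=11010 popcount=3 -> KEEP
r=27=11011 popcount=4 -> skip
r=28=11100 popcount=3 -> KEEP
r=29=11101 popcount=4 -> skip
r=30=11110 popcount=4 -> skip
r=31=11111 popcount=5 -> skip
r=32=100000 popcount=1 -> skip
r=33=100001 popcount=2 -> skip
r=34=100010 popcount=2 -> skip
r=35=100011 popcount=3 -> KEEP
r=36=100100 popcount=2 -> skip
Kept rows: 7 11 13 14 19 21 22 25 26 28 35

Answer: 7 11 13 14 19 21 22 25 26 28 35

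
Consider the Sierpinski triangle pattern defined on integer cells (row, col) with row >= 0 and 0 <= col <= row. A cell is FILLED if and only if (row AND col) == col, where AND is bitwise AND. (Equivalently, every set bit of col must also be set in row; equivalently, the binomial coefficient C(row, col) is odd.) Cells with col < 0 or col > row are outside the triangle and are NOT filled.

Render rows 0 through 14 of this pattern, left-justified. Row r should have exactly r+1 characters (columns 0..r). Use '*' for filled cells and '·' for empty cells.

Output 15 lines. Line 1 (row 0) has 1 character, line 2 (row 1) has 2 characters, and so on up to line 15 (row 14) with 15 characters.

Answer: *
**
*·*
****
*···*
**··**
*·*·*·*
********
*·······*
**······**
*·*·····*·*
****····****
*···*···*···*
**··**··**··**
*·*·*·*·*·*·*·*

Derivation:
r0=0: *
r1=1: **
r2=10: *·*
r3=11: ****
r4=100: *···*
r5=101: **··**
r6=110: *·*·*·*
r7=111: ********
r8=1000: *·······*
r9=1001: **······**
r10=1010: *·*·····*·*
r11=1011: ****····****
r12=1100: *···*···*···*
r13=1101: **··**··**··**
r14=1110: *·*·*·*·*·*·*·*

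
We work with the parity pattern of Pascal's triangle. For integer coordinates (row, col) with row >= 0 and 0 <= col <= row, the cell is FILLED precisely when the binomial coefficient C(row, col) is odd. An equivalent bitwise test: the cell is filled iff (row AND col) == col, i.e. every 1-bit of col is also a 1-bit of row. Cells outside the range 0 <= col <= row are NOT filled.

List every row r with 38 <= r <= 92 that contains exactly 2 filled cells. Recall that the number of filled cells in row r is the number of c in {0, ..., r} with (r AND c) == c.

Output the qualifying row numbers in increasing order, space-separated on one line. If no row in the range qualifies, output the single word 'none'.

Answer: 64

Derivation:
Row r has 2^popcount(r) filled cells, so we need popcount(r) = log2(2) = 1.
Scan r = 38..92 and keep those with exactly 1 one-bits:
r=38=100110 popcount=3 -> skip
r=39=100111 popcount=4 -> skip
r=40=101000 popcount=2 -> skip
r=41=101001 popcount=3 -> skip
r=42=101010 popcount=3 -> skip
r=43=101011 popcount=4 -> skip
r=44=101100 popcount=3 -> skip
r=45=101101 popcount=4 -> skip
r=46=101110 popcount=4 -> skip
r=47=101111 popcount=5 -> skip
r=48=110000 popcount=2 -> skip
r=49=110001 popcount=3 -> skip
r=50=110010 popcount=3 -> skip
r=51=110011 popcount=4 -> skip
r=52=110100 popcount=3 -> skip
r=53=110101 popcount=4 -> skip
r=54=110110 popcount=4 -> skip
r=55=110111 popcount=5 -> skip
r=56=111000 popcount=3 -> skip
r=57=111001 popcount=4 -> skip
r=58=111010 popcount=4 -> skip
r=59=111011 popcount=5 -> skip
r=60=111100 popcount=4 -> skip
r=61=111101 popcount=5 -> skip
r=62=111110 popcount=5 -> skip
r=63=111111 popcount=6 -> skip
r=64=1000000 popcount=1 -> KEEP
r=65=1000001 popcount=2 -> skip
r=66=1000010 popcount=2 -> skip
r=67=1000011 popcount=3 -> skip
r=68=1000100 popcount=2 -> skip
r=69=1000101 popcount=3 -> skip
r=70=1000110 popcount=3 -> skip
r=71=1000111 popcount=4 -> skip
r=72=1001000 popcount=2 -> skip
r=73=1001001 popcount=3 -> skip
r=74=1001010 popcount=3 -> skip
r=75=1001011 popcount=4 -> skip
r=76=1001100 popcount=3 -> skip
r=77=1001101 popcount=4 -> skip
r=78=1001110 popcount=4 -> skip
r=79=1001111 popcount=5 -> skip
r=80=1010000 popcount=2 -> skip
r=81=1010001 popcount=3 -> skip
r=82=1010010 popcount=3 -> skip
r=83=1010011 popcount=4 -> skip
r=84=1010100 popcount=3 -> skip
r=85=1010101 popcount=4 -> skip
r=86=1010110 popcount=4 -> skip
r=87=1010111 popcount=5 -> skip
r=88=1011000 popcount=3 -> skip
r=89=1011001 popcount=4 -> skip
r=90=1011010 popcount=4 -> skip
r=91=1011011 popcount=5 -> skip
r=92=1011100 popcount=4 -> skip
Kept rows: 64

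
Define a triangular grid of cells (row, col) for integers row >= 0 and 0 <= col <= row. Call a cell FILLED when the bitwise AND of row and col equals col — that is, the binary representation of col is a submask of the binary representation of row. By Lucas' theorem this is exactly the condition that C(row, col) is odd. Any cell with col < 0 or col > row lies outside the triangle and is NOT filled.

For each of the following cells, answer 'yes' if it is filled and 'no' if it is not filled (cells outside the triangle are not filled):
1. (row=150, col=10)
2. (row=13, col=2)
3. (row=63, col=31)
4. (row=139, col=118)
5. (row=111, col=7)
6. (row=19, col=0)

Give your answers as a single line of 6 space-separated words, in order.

(150,10): row=0b10010110, col=0b1010, row AND col = 0b10 = 2; 2 != 10 -> empty
(13,2): row=0b1101, col=0b10, row AND col = 0b0 = 0; 0 != 2 -> empty
(63,31): row=0b111111, col=0b11111, row AND col = 0b11111 = 31; 31 == 31 -> filled
(139,118): row=0b10001011, col=0b1110110, row AND col = 0b10 = 2; 2 != 118 -> empty
(111,7): row=0b1101111, col=0b111, row AND col = 0b111 = 7; 7 == 7 -> filled
(19,0): row=0b10011, col=0b0, row AND col = 0b0 = 0; 0 == 0 -> filled

Answer: no no yes no yes yes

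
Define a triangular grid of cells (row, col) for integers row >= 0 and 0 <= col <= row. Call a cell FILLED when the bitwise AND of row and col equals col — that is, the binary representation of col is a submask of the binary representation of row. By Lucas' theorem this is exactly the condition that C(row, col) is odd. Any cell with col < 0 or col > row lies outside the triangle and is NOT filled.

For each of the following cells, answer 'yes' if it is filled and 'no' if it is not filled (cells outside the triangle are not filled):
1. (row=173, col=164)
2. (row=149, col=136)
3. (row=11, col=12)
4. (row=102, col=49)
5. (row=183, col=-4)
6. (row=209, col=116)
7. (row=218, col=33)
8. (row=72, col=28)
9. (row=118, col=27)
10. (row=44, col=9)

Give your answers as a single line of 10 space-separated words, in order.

(173,164): row=0b10101101, col=0b10100100, row AND col = 0b10100100 = 164; 164 == 164 -> filled
(149,136): row=0b10010101, col=0b10001000, row AND col = 0b10000000 = 128; 128 != 136 -> empty
(11,12): col outside [0, 11] -> not filled
(102,49): row=0b1100110, col=0b110001, row AND col = 0b100000 = 32; 32 != 49 -> empty
(183,-4): col outside [0, 183] -> not filled
(209,116): row=0b11010001, col=0b1110100, row AND col = 0b1010000 = 80; 80 != 116 -> empty
(218,33): row=0b11011010, col=0b100001, row AND col = 0b0 = 0; 0 != 33 -> empty
(72,28): row=0b1001000, col=0b11100, row AND col = 0b1000 = 8; 8 != 28 -> empty
(118,27): row=0b1110110, col=0b11011, row AND col = 0b10010 = 18; 18 != 27 -> empty
(44,9): row=0b101100, col=0b1001, row AND col = 0b1000 = 8; 8 != 9 -> empty

Answer: yes no no no no no no no no no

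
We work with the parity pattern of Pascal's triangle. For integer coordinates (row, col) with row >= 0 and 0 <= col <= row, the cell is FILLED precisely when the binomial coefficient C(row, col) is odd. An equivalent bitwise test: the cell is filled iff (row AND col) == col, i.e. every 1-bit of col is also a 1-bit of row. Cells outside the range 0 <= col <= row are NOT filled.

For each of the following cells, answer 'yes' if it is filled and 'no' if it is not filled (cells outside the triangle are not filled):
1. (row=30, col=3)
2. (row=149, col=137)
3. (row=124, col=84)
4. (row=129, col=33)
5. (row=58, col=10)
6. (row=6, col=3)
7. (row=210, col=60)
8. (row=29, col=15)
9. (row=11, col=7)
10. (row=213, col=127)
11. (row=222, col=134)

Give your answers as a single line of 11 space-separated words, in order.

Answer: no no yes no yes no no no no no yes

Derivation:
(30,3): row=0b11110, col=0b11, row AND col = 0b10 = 2; 2 != 3 -> empty
(149,137): row=0b10010101, col=0b10001001, row AND col = 0b10000001 = 129; 129 != 137 -> empty
(124,84): row=0b1111100, col=0b1010100, row AND col = 0b1010100 = 84; 84 == 84 -> filled
(129,33): row=0b10000001, col=0b100001, row AND col = 0b1 = 1; 1 != 33 -> empty
(58,10): row=0b111010, col=0b1010, row AND col = 0b1010 = 10; 10 == 10 -> filled
(6,3): row=0b110, col=0b11, row AND col = 0b10 = 2; 2 != 3 -> empty
(210,60): row=0b11010010, col=0b111100, row AND col = 0b10000 = 16; 16 != 60 -> empty
(29,15): row=0b11101, col=0b1111, row AND col = 0b1101 = 13; 13 != 15 -> empty
(11,7): row=0b1011, col=0b111, row AND col = 0b11 = 3; 3 != 7 -> empty
(213,127): row=0b11010101, col=0b1111111, row AND col = 0b1010101 = 85; 85 != 127 -> empty
(222,134): row=0b11011110, col=0b10000110, row AND col = 0b10000110 = 134; 134 == 134 -> filled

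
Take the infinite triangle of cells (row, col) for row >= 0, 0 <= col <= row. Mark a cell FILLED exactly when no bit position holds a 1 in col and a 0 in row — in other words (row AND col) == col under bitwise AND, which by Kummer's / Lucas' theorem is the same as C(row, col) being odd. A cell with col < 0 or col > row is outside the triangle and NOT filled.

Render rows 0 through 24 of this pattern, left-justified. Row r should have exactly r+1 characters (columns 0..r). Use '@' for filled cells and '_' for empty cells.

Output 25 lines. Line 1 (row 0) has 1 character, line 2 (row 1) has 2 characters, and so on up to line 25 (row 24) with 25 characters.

Answer: @
@@
@_@
@@@@
@___@
@@__@@
@_@_@_@
@@@@@@@@
@_______@
@@______@@
@_@_____@_@
@@@@____@@@@
@___@___@___@
@@__@@__@@__@@
@_@_@_@_@_@_@_@
@@@@@@@@@@@@@@@@
@_______________@
@@______________@@
@_@_____________@_@
@@@@____________@@@@
@___@___________@___@
@@__@@__________@@__@@
@_@_@_@_________@_@_@_@
@@@@@@@@________@@@@@@@@
@_______@_______@_______@

Derivation:
r0=0: @
r1=1: @@
r2=10: @_@
r3=11: @@@@
r4=100: @___@
r5=101: @@__@@
r6=110: @_@_@_@
r7=111: @@@@@@@@
r8=1000: @_______@
r9=1001: @@______@@
r10=1010: @_@_____@_@
r11=1011: @@@@____@@@@
r12=1100: @___@___@___@
r13=1101: @@__@@__@@__@@
r14=1110: @_@_@_@_@_@_@_@
r15=1111: @@@@@@@@@@@@@@@@
r16=10000: @_______________@
r17=10001: @@______________@@
r18=10010: @_@_____________@_@
r19=10011: @@@@____________@@@@
r20=10100: @___@___________@___@
r21=10101: @@__@@__________@@__@@
r22=10110: @_@_@_@_________@_@_@_@
r23=10111: @@@@@@@@________@@@@@@@@
r24=11000: @_______@_______@_______@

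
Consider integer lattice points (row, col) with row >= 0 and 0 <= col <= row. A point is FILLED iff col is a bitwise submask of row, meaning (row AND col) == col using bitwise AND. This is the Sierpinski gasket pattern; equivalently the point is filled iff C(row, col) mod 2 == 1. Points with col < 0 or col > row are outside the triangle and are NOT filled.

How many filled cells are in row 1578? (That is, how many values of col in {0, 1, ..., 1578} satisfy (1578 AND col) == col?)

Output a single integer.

Answer: 32

Derivation:
1578 in binary = 11000101010
popcount(1578) = number of 1-bits in 11000101010 = 5
A col c satisfies (1578 AND c) == c iff every set bit of c is also set in 1578; each of the 5 set bits of 1578 can independently be on or off in c.
count = 2^5 = 32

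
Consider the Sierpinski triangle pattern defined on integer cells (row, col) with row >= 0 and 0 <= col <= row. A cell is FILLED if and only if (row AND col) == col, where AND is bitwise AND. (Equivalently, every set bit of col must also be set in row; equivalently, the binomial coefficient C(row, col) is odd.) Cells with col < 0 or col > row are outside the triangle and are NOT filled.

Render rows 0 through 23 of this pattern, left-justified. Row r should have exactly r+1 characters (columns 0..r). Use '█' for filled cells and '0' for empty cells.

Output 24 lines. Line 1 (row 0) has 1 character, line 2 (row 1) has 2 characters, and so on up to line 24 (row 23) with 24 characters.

Answer: █
██
█0█
████
█000█
██00██
█0█0█0█
████████
█0000000█
██000000██
█0█00000█0█
████0000████
█000█000█000█
██00██00██00██
█0█0█0█0█0█0█0█
████████████████
█000000000000000█
██00000000000000██
█0█0000000000000█0█
████000000000000████
█000█00000000000█000█
██00██0000000000██00██
█0█0█0█000000000█0█0█0█
████████00000000████████

Derivation:
r0=0: █
r1=1: ██
r2=10: █0█
r3=11: ████
r4=100: █000█
r5=101: ██00██
r6=110: █0█0█0█
r7=111: ████████
r8=1000: █0000000█
r9=1001: ██000000██
r10=1010: █0█00000█0█
r11=1011: ████0000████
r12=1100: █000█000█000█
r13=1101: ██00██00██00██
r14=1110: █0█0█0█0█0█0█0█
r15=1111: ████████████████
r16=10000: █000000000000000█
r17=10001: ██00000000000000██
r18=10010: █0█0000000000000█0█
r19=10011: ████000000000000████
r20=10100: █000█00000000000█000█
r21=10101: ██00██0000000000██00██
r22=10110: █0█0█0█000000000█0█0█0█
r23=10111: ████████00000000████████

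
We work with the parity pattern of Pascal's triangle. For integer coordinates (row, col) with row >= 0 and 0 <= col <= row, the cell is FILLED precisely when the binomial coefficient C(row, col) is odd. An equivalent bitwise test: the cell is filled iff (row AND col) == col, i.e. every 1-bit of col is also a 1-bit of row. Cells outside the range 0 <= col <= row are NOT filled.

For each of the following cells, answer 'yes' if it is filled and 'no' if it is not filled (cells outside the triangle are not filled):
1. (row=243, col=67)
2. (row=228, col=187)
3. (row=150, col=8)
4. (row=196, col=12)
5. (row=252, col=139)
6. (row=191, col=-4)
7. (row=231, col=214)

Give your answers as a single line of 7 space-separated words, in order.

(243,67): row=0b11110011, col=0b1000011, row AND col = 0b1000011 = 67; 67 == 67 -> filled
(228,187): row=0b11100100, col=0b10111011, row AND col = 0b10100000 = 160; 160 != 187 -> empty
(150,8): row=0b10010110, col=0b1000, row AND col = 0b0 = 0; 0 != 8 -> empty
(196,12): row=0b11000100, col=0b1100, row AND col = 0b100 = 4; 4 != 12 -> empty
(252,139): row=0b11111100, col=0b10001011, row AND col = 0b10001000 = 136; 136 != 139 -> empty
(191,-4): col outside [0, 191] -> not filled
(231,214): row=0b11100111, col=0b11010110, row AND col = 0b11000110 = 198; 198 != 214 -> empty

Answer: yes no no no no no no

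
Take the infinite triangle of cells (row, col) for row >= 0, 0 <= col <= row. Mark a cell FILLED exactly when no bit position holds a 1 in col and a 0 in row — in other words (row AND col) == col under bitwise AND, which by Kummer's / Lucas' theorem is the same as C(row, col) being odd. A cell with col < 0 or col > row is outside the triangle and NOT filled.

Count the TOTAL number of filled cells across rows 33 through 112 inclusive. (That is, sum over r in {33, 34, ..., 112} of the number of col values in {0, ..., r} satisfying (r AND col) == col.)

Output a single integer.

Answer: 1302

Derivation:
r33=100001 pc2: +4 =4
r34=100010 pc2: +4 =8
r35=100011 pc3: +8 =16
r36=100100 pc2: +4 =20
r37=100101 pc3: +8 =28
r38=100110 pc3: +8 =36
r39=100111 pc4: +16 =52
r40=101000 pc2: +4 =56
r41=101001 pc3: +8 =64
r42=101010 pc3: +8 =72
r43=101011 pc4: +16 =88
r44=101100 pc3: +8 =96
r45=101101 pc4: +16 =112
r46=101110 pc4: +16 =128
r47=101111 pc5: +32 =160
r48=110000 pc2: +4 =164
r49=110001 pc3: +8 =172
r50=110010 pc3: +8 =180
r51=110011 pc4: +16 =196
r52=110100 pc3: +8 =204
r53=110101 pc4: +16 =220
r54=110110 pc4: +16 =236
r55=110111 pc5: +32 =268
r56=111000 pc3: +8 =276
r57=111001 pc4: +16 =292
r58=111010 pc4: +16 =308
r59=111011 pc5: +32 =340
r60=111100 pc4: +16 =356
r61=111101 pc5: +32 =388
r62=111110 pc5: +32 =420
r63=111111 pc6: +64 =484
r64=1000000 pc1: +2 =486
r65=1000001 pc2: +4 =490
r66=1000010 pc2: +4 =494
r67=1000011 pc3: +8 =502
r68=1000100 pc2: +4 =506
r69=1000101 pc3: +8 =514
r70=1000110 pc3: +8 =522
r71=1000111 pc4: +16 =538
r72=1001000 pc2: +4 =542
r73=1001001 pc3: +8 =550
r74=1001010 pc3: +8 =558
r75=1001011 pc4: +16 =574
r76=1001100 pc3: +8 =582
r77=1001101 pc4: +16 =598
r78=1001110 pc4: +16 =614
r79=1001111 pc5: +32 =646
r80=1010000 pc2: +4 =650
r81=1010001 pc3: +8 =658
r82=1010010 pc3: +8 =666
r83=1010011 pc4: +16 =682
r84=1010100 pc3: +8 =690
r85=1010101 pc4: +16 =706
r86=1010110 pc4: +16 =722
r87=1010111 pc5: +32 =754
r88=1011000 pc3: +8 =762
r89=1011001 pc4: +16 =778
r90=1011010 pc4: +16 =794
r91=1011011 pc5: +32 =826
r92=1011100 pc4: +16 =842
r93=1011101 pc5: +32 =874
r94=1011110 pc5: +32 =906
r95=1011111 pc6: +64 =970
r96=1100000 pc2: +4 =974
r97=1100001 pc3: +8 =982
r98=1100010 pc3: +8 =990
r99=1100011 pc4: +16 =1006
r100=1100100 pc3: +8 =1014
r101=1100101 pc4: +16 =1030
r102=1100110 pc4: +16 =1046
r103=1100111 pc5: +32 =1078
r104=1101000 pc3: +8 =1086
r105=1101001 pc4: +16 =1102
r106=1101010 pc4: +16 =1118
r107=1101011 pc5: +32 =1150
r108=1101100 pc4: +16 =1166
r109=1101101 pc5: +32 =1198
r110=1101110 pc5: +32 =1230
r111=1101111 pc6: +64 =1294
r112=1110000 pc3: +8 =1302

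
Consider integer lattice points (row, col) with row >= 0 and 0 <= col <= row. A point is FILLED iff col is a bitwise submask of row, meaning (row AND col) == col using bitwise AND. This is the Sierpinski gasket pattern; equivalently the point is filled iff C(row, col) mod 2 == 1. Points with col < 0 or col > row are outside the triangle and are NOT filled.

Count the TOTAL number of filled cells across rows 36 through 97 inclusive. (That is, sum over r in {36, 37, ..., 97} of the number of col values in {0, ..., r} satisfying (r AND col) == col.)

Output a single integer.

Answer: 966

Derivation:
r36=100100 pc2: +4 =4
r37=100101 pc3: +8 =12
r38=100110 pc3: +8 =20
r39=100111 pc4: +16 =36
r40=101000 pc2: +4 =40
r41=101001 pc3: +8 =48
r42=101010 pc3: +8 =56
r43=101011 pc4: +16 =72
r44=101100 pc3: +8 =80
r45=101101 pc4: +16 =96
r46=101110 pc4: +16 =112
r47=101111 pc5: +32 =144
r48=110000 pc2: +4 =148
r49=110001 pc3: +8 =156
r50=110010 pc3: +8 =164
r51=110011 pc4: +16 =180
r52=110100 pc3: +8 =188
r53=110101 pc4: +16 =204
r54=110110 pc4: +16 =220
r55=110111 pc5: +32 =252
r56=111000 pc3: +8 =260
r57=111001 pc4: +16 =276
r58=111010 pc4: +16 =292
r59=111011 pc5: +32 =324
r60=111100 pc4: +16 =340
r61=111101 pc5: +32 =372
r62=111110 pc5: +32 =404
r63=111111 pc6: +64 =468
r64=1000000 pc1: +2 =470
r65=1000001 pc2: +4 =474
r66=1000010 pc2: +4 =478
r67=1000011 pc3: +8 =486
r68=1000100 pc2: +4 =490
r69=1000101 pc3: +8 =498
r70=1000110 pc3: +8 =506
r71=1000111 pc4: +16 =522
r72=1001000 pc2: +4 =526
r73=1001001 pc3: +8 =534
r74=1001010 pc3: +8 =542
r75=1001011 pc4: +16 =558
r76=1001100 pc3: +8 =566
r77=1001101 pc4: +16 =582
r78=1001110 pc4: +16 =598
r79=1001111 pc5: +32 =630
r80=1010000 pc2: +4 =634
r81=1010001 pc3: +8 =642
r82=1010010 pc3: +8 =650
r83=1010011 pc4: +16 =666
r84=1010100 pc3: +8 =674
r85=1010101 pc4: +16 =690
r86=1010110 pc4: +16 =706
r87=1010111 pc5: +32 =738
r88=1011000 pc3: +8 =746
r89=1011001 pc4: +16 =762
r90=1011010 pc4: +16 =778
r91=1011011 pc5: +32 =810
r92=1011100 pc4: +16 =826
r93=1011101 pc5: +32 =858
r94=1011110 pc5: +32 =890
r95=1011111 pc6: +64 =954
r96=1100000 pc2: +4 =958
r97=1100001 pc3: +8 =966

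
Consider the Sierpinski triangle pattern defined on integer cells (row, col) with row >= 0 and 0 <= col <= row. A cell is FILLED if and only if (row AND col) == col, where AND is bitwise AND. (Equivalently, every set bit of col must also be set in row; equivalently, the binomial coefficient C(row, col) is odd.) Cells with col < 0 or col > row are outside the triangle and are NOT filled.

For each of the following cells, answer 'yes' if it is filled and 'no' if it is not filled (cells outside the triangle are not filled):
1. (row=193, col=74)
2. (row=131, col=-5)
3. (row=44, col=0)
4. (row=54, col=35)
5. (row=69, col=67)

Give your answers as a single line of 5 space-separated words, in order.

(193,74): row=0b11000001, col=0b1001010, row AND col = 0b1000000 = 64; 64 != 74 -> empty
(131,-5): col outside [0, 131] -> not filled
(44,0): row=0b101100, col=0b0, row AND col = 0b0 = 0; 0 == 0 -> filled
(54,35): row=0b110110, col=0b100011, row AND col = 0b100010 = 34; 34 != 35 -> empty
(69,67): row=0b1000101, col=0b1000011, row AND col = 0b1000001 = 65; 65 != 67 -> empty

Answer: no no yes no no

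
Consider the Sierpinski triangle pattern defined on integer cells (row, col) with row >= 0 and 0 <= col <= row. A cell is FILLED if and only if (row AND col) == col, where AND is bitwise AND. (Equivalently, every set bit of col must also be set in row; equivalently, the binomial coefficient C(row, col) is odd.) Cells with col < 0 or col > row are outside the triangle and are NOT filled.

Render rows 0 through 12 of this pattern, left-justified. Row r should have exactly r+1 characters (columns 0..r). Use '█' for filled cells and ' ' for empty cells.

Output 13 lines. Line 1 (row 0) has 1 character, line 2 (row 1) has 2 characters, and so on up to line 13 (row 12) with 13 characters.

Answer: █
██
█ █
████
█   █
██  ██
█ █ █ █
████████
█       █
██      ██
█ █     █ █
████    ████
█   █   █   █

Derivation:
r0=0: █
r1=1: ██
r2=10: █ █
r3=11: ████
r4=100: █   █
r5=101: ██  ██
r6=110: █ █ █ █
r7=111: ████████
r8=1000: █       █
r9=1001: ██      ██
r10=1010: █ █     █ █
r11=1011: ████    ████
r12=1100: █   █   █   █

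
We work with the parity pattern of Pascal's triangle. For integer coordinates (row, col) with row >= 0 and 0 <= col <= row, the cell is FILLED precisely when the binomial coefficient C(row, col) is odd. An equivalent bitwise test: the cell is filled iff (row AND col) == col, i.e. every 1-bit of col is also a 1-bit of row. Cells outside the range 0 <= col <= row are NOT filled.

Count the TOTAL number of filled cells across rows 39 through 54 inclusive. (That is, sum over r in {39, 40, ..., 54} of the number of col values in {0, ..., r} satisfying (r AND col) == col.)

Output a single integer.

Answer: 200

Derivation:
r39=100111 pc4: +16 =16
r40=101000 pc2: +4 =20
r41=101001 pc3: +8 =28
r42=101010 pc3: +8 =36
r43=101011 pc4: +16 =52
r44=101100 pc3: +8 =60
r45=101101 pc4: +16 =76
r46=101110 pc4: +16 =92
r47=101111 pc5: +32 =124
r48=110000 pc2: +4 =128
r49=110001 pc3: +8 =136
r50=110010 pc3: +8 =144
r51=110011 pc4: +16 =160
r52=110100 pc3: +8 =168
r53=110101 pc4: +16 =184
r54=110110 pc4: +16 =200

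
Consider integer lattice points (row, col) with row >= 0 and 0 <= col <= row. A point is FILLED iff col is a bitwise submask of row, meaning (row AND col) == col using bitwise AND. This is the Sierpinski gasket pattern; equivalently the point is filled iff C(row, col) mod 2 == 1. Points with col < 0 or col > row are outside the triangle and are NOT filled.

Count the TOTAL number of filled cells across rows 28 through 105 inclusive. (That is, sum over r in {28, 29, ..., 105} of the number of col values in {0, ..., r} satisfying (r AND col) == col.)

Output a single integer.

Answer: 1176

Derivation:
r28=11100 pc3: +8 =8
r29=11101 pc4: +16 =24
r30=11110 pc4: +16 =40
r31=11111 pc5: +32 =72
r32=100000 pc1: +2 =74
r33=100001 pc2: +4 =78
r34=100010 pc2: +4 =82
r35=100011 pc3: +8 =90
r36=100100 pc2: +4 =94
r37=100101 pc3: +8 =102
r38=100110 pc3: +8 =110
r39=100111 pc4: +16 =126
r40=101000 pc2: +4 =130
r41=101001 pc3: +8 =138
r42=101010 pc3: +8 =146
r43=101011 pc4: +16 =162
r44=101100 pc3: +8 =170
r45=101101 pc4: +16 =186
r46=101110 pc4: +16 =202
r47=101111 pc5: +32 =234
r48=110000 pc2: +4 =238
r49=110001 pc3: +8 =246
r50=110010 pc3: +8 =254
r51=110011 pc4: +16 =270
r52=110100 pc3: +8 =278
r53=110101 pc4: +16 =294
r54=110110 pc4: +16 =310
r55=110111 pc5: +32 =342
r56=111000 pc3: +8 =350
r57=111001 pc4: +16 =366
r58=111010 pc4: +16 =382
r59=111011 pc5: +32 =414
r60=111100 pc4: +16 =430
r61=111101 pc5: +32 =462
r62=111110 pc5: +32 =494
r63=111111 pc6: +64 =558
r64=1000000 pc1: +2 =560
r65=1000001 pc2: +4 =564
r66=1000010 pc2: +4 =568
r67=1000011 pc3: +8 =576
r68=1000100 pc2: +4 =580
r69=1000101 pc3: +8 =588
r70=1000110 pc3: +8 =596
r71=1000111 pc4: +16 =612
r72=1001000 pc2: +4 =616
r73=1001001 pc3: +8 =624
r74=1001010 pc3: +8 =632
r75=1001011 pc4: +16 =648
r76=1001100 pc3: +8 =656
r77=1001101 pc4: +16 =672
r78=1001110 pc4: +16 =688
r79=1001111 pc5: +32 =720
r80=1010000 pc2: +4 =724
r81=1010001 pc3: +8 =732
r82=1010010 pc3: +8 =740
r83=1010011 pc4: +16 =756
r84=1010100 pc3: +8 =764
r85=1010101 pc4: +16 =780
r86=1010110 pc4: +16 =796
r87=1010111 pc5: +32 =828
r88=1011000 pc3: +8 =836
r89=1011001 pc4: +16 =852
r90=1011010 pc4: +16 =868
r91=1011011 pc5: +32 =900
r92=1011100 pc4: +16 =916
r93=1011101 pc5: +32 =948
r94=1011110 pc5: +32 =980
r95=1011111 pc6: +64 =1044
r96=1100000 pc2: +4 =1048
r97=1100001 pc3: +8 =1056
r98=1100010 pc3: +8 =1064
r99=1100011 pc4: +16 =1080
r100=1100100 pc3: +8 =1088
r101=1100101 pc4: +16 =1104
r102=1100110 pc4: +16 =1120
r103=1100111 pc5: +32 =1152
r104=1101000 pc3: +8 =1160
r105=1101001 pc4: +16 =1176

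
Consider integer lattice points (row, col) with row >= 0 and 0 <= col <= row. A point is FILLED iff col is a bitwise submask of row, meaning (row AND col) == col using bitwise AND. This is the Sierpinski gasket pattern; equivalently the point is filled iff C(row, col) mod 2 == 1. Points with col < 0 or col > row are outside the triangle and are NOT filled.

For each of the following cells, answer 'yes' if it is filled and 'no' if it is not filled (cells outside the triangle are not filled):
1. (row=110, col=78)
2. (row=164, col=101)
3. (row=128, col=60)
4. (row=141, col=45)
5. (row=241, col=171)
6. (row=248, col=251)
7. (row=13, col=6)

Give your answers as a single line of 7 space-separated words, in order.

(110,78): row=0b1101110, col=0b1001110, row AND col = 0b1001110 = 78; 78 == 78 -> filled
(164,101): row=0b10100100, col=0b1100101, row AND col = 0b100100 = 36; 36 != 101 -> empty
(128,60): row=0b10000000, col=0b111100, row AND col = 0b0 = 0; 0 != 60 -> empty
(141,45): row=0b10001101, col=0b101101, row AND col = 0b1101 = 13; 13 != 45 -> empty
(241,171): row=0b11110001, col=0b10101011, row AND col = 0b10100001 = 161; 161 != 171 -> empty
(248,251): col outside [0, 248] -> not filled
(13,6): row=0b1101, col=0b110, row AND col = 0b100 = 4; 4 != 6 -> empty

Answer: yes no no no no no no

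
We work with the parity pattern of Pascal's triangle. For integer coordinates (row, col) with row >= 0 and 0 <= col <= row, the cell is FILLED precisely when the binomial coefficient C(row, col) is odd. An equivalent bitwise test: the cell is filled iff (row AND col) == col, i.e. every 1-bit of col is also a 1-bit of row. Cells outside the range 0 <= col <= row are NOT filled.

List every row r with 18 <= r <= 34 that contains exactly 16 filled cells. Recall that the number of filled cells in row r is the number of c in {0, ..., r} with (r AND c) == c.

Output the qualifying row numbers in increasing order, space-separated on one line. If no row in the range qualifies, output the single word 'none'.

Answer: 23 27 29 30

Derivation:
Row r has 2^popcount(r) filled cells, so we need popcount(r) = log2(16) = 4.
Scan r = 18..34 and keep those with exactly 4 one-bits:
r=18=10010 popcount=2 -> skip
r=19=10011 popcount=3 -> skip
r=20=10100 popcount=2 -> skip
r=21=10101 popcount=3 -> skip
r=22=10110 popcount=3 -> skip
r=23=10111 popcount=4 -> KEEP
r=24=11000 popcount=2 -> skip
r=25=11001 popcount=3 -> skip
r=26=11010 popcount=3 -> skip
r=27=11011 popcount=4 -> KEEP
r=28=11100 popcount=3 -> skip
r=29=11101 popcount=4 -> KEEP
r=30=11110 popcount=4 -> KEEP
r=31=11111 popcount=5 -> skip
r=32=100000 popcount=1 -> skip
r=33=100001 popcount=2 -> skip
r=34=100010 popcount=2 -> skip
Kept rows: 23 27 29 30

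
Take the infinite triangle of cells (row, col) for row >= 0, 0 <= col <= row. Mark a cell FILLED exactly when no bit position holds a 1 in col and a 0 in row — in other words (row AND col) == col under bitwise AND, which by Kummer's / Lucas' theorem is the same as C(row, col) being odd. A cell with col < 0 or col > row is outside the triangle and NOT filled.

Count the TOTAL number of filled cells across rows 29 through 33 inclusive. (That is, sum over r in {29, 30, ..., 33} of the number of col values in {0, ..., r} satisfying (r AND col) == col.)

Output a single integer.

r29=11101 pc4: +16 =16
r30=11110 pc4: +16 =32
r31=11111 pc5: +32 =64
r32=100000 pc1: +2 =66
r33=100001 pc2: +4 =70

Answer: 70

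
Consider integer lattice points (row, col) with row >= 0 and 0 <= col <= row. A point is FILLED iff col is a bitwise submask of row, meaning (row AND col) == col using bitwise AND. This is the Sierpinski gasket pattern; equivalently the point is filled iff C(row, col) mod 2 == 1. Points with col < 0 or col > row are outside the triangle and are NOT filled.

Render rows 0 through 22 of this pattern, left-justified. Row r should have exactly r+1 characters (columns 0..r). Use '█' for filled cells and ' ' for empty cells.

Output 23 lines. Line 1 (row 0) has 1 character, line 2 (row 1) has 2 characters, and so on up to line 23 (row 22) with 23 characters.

Answer: █
██
█ █
████
█   █
██  ██
█ █ █ █
████████
█       █
██      ██
█ █     █ █
████    ████
█   █   █   █
██  ██  ██  ██
█ █ █ █ █ █ █ █
████████████████
█               █
██              ██
█ █             █ █
████            ████
█   █           █   █
██  ██          ██  ██
█ █ █ █         █ █ █ █

Derivation:
r0=0: █
r1=1: ██
r2=10: █ █
r3=11: ████
r4=100: █   █
r5=101: ██  ██
r6=110: █ █ █ █
r7=111: ████████
r8=1000: █       █
r9=1001: ██      ██
r10=1010: █ █     █ █
r11=1011: ████    ████
r12=1100: █   █   █   █
r13=1101: ██  ██  ██  ██
r14=1110: █ █ █ █ █ █ █ █
r15=1111: ████████████████
r16=10000: █               █
r17=10001: ██              ██
r18=10010: █ █             █ █
r19=10011: ████            ████
r20=10100: █   █           █   █
r21=10101: ██  ██          ██  ██
r22=10110: █ █ █ █         █ █ █ █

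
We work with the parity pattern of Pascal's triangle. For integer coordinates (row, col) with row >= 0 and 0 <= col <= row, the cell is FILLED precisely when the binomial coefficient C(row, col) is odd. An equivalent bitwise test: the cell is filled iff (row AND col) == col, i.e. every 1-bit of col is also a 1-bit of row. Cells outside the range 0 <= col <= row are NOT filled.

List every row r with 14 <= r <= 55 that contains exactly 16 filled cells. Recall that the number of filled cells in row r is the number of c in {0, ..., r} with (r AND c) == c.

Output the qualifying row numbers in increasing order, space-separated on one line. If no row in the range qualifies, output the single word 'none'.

Row r has 2^popcount(r) filled cells, so we need popcount(r) = log2(16) = 4.
Scan r = 14..55 and keep those with exactly 4 one-bits:
r=14=1110 popcount=3 -> skip
r=15=1111 popcount=4 -> KEEP
r=16=10000 popcount=1 -> skip
r=17=10001 popcount=2 -> skip
r=18=10010 popcount=2 -> skip
r=19=10011 popcount=3 -> skip
r=20=10100 popcount=2 -> skip
r=21=10101 popcount=3 -> skip
r=22=10110 popcount=3 -> skip
r=23=10111 popcount=4 -> KEEP
r=24=11000 popcount=2 -> skip
r=25=11001 popcount=3 -> skip
r=26=11010 popcount=3 -> skip
r=27=11011 popcount=4 -> KEEP
r=28=11100 popcount=3 -> skip
r=29=11101 popcount=4 -> KEEP
r=30=11110 popcount=4 -> KEEP
r=31=11111 popcount=5 -> skip
r=32=100000 popcount=1 -> skip
r=33=100001 popcount=2 -> skip
r=34=100010 popcount=2 -> skip
r=35=100011 popcount=3 -> skip
r=36=100100 popcount=2 -> skip
r=37=100101 popcount=3 -> skip
r=38=100110 popcount=3 -> skip
r=39=100111 popcount=4 -> KEEP
r=40=101000 popcount=2 -> skip
r=41=101001 popcount=3 -> skip
r=42=101010 popcount=3 -> skip
r=43=101011 popcount=4 -> KEEP
r=44=101100 popcount=3 -> skip
r=45=101101 popcount=4 -> KEEP
r=46=101110 popcount=4 -> KEEP
r=47=101111 popcount=5 -> skip
r=48=110000 popcount=2 -> skip
r=49=110001 popcount=3 -> skip
r=50=110010 popcount=3 -> skip
r=51=110011 popcount=4 -> KEEP
r=52=110100 popcount=3 -> skip
r=53=110101 popcount=4 -> KEEP
r=54=110110 popcount=4 -> KEEP
r=55=110111 popcount=5 -> skip
Kept rows: 15 23 27 29 30 39 43 45 46 51 53 54

Answer: 15 23 27 29 30 39 43 45 46 51 53 54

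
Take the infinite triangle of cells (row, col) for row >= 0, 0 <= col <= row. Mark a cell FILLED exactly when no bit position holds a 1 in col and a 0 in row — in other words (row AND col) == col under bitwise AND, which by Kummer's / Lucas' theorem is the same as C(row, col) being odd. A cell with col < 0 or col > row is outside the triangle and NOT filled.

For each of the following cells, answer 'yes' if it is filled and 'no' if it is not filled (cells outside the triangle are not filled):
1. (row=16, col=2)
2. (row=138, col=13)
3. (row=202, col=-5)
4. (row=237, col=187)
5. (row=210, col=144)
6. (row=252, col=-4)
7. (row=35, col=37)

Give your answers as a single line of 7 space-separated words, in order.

(16,2): row=0b10000, col=0b10, row AND col = 0b0 = 0; 0 != 2 -> empty
(138,13): row=0b10001010, col=0b1101, row AND col = 0b1000 = 8; 8 != 13 -> empty
(202,-5): col outside [0, 202] -> not filled
(237,187): row=0b11101101, col=0b10111011, row AND col = 0b10101001 = 169; 169 != 187 -> empty
(210,144): row=0b11010010, col=0b10010000, row AND col = 0b10010000 = 144; 144 == 144 -> filled
(252,-4): col outside [0, 252] -> not filled
(35,37): col outside [0, 35] -> not filled

Answer: no no no no yes no no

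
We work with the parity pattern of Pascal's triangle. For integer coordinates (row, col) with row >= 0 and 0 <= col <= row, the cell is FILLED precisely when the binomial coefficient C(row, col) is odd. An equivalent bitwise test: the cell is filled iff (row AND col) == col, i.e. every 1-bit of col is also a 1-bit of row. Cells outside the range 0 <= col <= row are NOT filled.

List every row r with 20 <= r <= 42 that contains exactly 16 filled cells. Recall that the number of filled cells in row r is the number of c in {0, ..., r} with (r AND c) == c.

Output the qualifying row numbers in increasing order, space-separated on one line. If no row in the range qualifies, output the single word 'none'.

Row r has 2^popcount(r) filled cells, so we need popcount(r) = log2(16) = 4.
Scan r = 20..42 and keep those with exactly 4 one-bits:
r=20=10100 popcount=2 -> skip
r=21=10101 popcount=3 -> skip
r=22=10110 popcount=3 -> skip
r=23=10111 popcount=4 -> KEEP
r=24=11000 popcount=2 -> skip
r=25=11001 popcount=3 -> skip
r=26=11010 popcount=3 -> skip
r=27=11011 popcount=4 -> KEEP
r=28=11100 popcount=3 -> skip
r=29=11101 popcount=4 -> KEEP
r=30=11110 popcount=4 -> KEEP
r=31=11111 popcount=5 -> skip
r=32=100000 popcount=1 -> skip
r=33=100001 popcount=2 -> skip
r=34=100010 popcount=2 -> skip
r=35=100011 popcount=3 -> skip
r=36=100100 popcount=2 -> skip
r=37=100101 popcount=3 -> skip
r=38=100110 popcount=3 -> skip
r=39=100111 popcount=4 -> KEEP
r=40=101000 popcount=2 -> skip
r=41=101001 popcount=3 -> skip
r=42=101010 popcount=3 -> skip
Kept rows: 23 27 29 30 39

Answer: 23 27 29 30 39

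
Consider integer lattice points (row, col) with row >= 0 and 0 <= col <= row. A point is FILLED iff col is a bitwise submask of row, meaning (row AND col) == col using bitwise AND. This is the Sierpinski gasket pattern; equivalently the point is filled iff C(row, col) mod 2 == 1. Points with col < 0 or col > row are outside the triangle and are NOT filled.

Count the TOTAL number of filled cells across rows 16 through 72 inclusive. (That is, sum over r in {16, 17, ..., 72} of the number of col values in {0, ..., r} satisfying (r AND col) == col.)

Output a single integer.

Answer: 706

Derivation:
r16=10000 pc1: +2 =2
r17=10001 pc2: +4 =6
r18=10010 pc2: +4 =10
r19=10011 pc3: +8 =18
r20=10100 pc2: +4 =22
r21=10101 pc3: +8 =30
r22=10110 pc3: +8 =38
r23=10111 pc4: +16 =54
r24=11000 pc2: +4 =58
r25=11001 pc3: +8 =66
r26=11010 pc3: +8 =74
r27=11011 pc4: +16 =90
r28=11100 pc3: +8 =98
r29=11101 pc4: +16 =114
r30=11110 pc4: +16 =130
r31=11111 pc5: +32 =162
r32=100000 pc1: +2 =164
r33=100001 pc2: +4 =168
r34=100010 pc2: +4 =172
r35=100011 pc3: +8 =180
r36=100100 pc2: +4 =184
r37=100101 pc3: +8 =192
r38=100110 pc3: +8 =200
r39=100111 pc4: +16 =216
r40=101000 pc2: +4 =220
r41=101001 pc3: +8 =228
r42=101010 pc3: +8 =236
r43=101011 pc4: +16 =252
r44=101100 pc3: +8 =260
r45=101101 pc4: +16 =276
r46=101110 pc4: +16 =292
r47=101111 pc5: +32 =324
r48=110000 pc2: +4 =328
r49=110001 pc3: +8 =336
r50=110010 pc3: +8 =344
r51=110011 pc4: +16 =360
r52=110100 pc3: +8 =368
r53=110101 pc4: +16 =384
r54=110110 pc4: +16 =400
r55=110111 pc5: +32 =432
r56=111000 pc3: +8 =440
r57=111001 pc4: +16 =456
r58=111010 pc4: +16 =472
r59=111011 pc5: +32 =504
r60=111100 pc4: +16 =520
r61=111101 pc5: +32 =552
r62=111110 pc5: +32 =584
r63=111111 pc6: +64 =648
r64=1000000 pc1: +2 =650
r65=1000001 pc2: +4 =654
r66=1000010 pc2: +4 =658
r67=1000011 pc3: +8 =666
r68=1000100 pc2: +4 =670
r69=1000101 pc3: +8 =678
r70=1000110 pc3: +8 =686
r71=1000111 pc4: +16 =702
r72=1001000 pc2: +4 =706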